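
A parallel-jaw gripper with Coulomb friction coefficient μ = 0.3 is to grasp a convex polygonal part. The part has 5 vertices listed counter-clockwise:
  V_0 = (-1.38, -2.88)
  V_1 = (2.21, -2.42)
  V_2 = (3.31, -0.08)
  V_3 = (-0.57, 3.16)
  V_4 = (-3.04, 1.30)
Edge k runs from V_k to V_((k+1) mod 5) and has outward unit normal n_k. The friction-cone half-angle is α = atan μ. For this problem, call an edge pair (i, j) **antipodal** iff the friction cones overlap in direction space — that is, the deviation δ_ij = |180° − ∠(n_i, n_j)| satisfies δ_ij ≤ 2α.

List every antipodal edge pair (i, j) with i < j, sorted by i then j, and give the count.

α = atan 0.3 = 16.70°;  2α = 33.40°
n_0 = (+0.1271, -0.9919)
n_1 = (+0.9050, -0.4254)
n_2 = (+0.6410, +0.7676)
n_3 = (-0.6016, +0.7988)
n_4 = (-0.9294, -0.3691)
  (0,1): δ = 122.48°  ·
  (0,2): δ = 47.17°  ·
  (0,3): δ = 29.68°  ✓
  (0,4): δ = 104.36°  ·
  (1,2): δ = 104.69°  ·
  (1,3): δ = 27.84°  ✓
  (1,4): δ = 46.84°  ·
  (2,3): δ = 103.16°  ·
  (2,4): δ = 28.48°  ✓
  (3,4): δ = 105.32°  ·
antipodal pairs: 3

count = 3; pairs: (0,3), (1,3), (2,4)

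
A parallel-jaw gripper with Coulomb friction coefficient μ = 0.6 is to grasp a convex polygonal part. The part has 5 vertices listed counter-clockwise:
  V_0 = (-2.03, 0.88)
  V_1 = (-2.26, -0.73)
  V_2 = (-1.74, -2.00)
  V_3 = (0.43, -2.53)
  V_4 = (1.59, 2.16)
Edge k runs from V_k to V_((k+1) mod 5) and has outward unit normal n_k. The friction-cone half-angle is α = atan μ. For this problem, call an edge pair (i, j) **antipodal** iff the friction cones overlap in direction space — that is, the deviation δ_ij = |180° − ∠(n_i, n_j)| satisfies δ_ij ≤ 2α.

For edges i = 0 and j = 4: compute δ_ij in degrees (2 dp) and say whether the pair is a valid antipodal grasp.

α = atan 0.6 = 30.96°;  2α = 61.93°
edge 0: e_0 = (-0.23, -1.61);  n_0 = (-0.9899, +0.1414)
edge 4: e_4 = (-3.62, -1.28);  n_4 = (-0.3334, +0.9428)
∠(n_0, n_4) = 62.40°
δ = |180° − 62.40°| = 117.60°
117.60° > 2α = 61.93°  →  invalid

δ = 117.60°, invalid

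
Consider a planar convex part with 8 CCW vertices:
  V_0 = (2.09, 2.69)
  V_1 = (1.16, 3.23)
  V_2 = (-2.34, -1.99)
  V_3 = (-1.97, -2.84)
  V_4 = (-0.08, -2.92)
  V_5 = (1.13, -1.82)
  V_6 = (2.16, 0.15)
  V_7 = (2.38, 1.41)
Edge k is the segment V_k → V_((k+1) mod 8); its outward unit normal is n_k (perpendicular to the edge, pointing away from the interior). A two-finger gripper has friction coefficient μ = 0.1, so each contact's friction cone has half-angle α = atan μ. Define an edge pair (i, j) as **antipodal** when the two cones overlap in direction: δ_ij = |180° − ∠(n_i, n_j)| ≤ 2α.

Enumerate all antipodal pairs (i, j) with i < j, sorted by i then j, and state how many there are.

α = atan 0.1 = 5.71°;  2α = 11.42°
n_0 = (+0.5021, +0.8648)
n_1 = (-0.8306, +0.5569)
n_2 = (-0.9169, -0.3991)
n_3 = (-0.0423, -0.9991)
n_4 = (+0.6727, -0.7399)
n_5 = (+0.8862, -0.4633)
n_6 = (+0.9851, -0.1720)
n_7 = (+0.9753, +0.2210)
  (0,1): δ = 93.70°  ·
  (0,2): δ = 36.34°  ·
  (0,3): δ = 27.72°  ·
  (0,4): δ = 72.42°  ·
  (0,5): δ = 92.54°  ·
  (0,6): δ = 110.24°  ·
  (0,7): δ = 132.91°  ·
  (1,2): δ = 122.64°  ·
  (1,3): δ = 58.58°  ·
  (1,4): δ = 13.88°  ·
  (1,5): δ = 6.24°  ✓
  (1,6): δ = 23.94°  ·
  (1,7): δ = 46.61°  ·
  (2,3): δ = 115.95°  ·
  (2,4): δ = 71.25°  ·
  (2,5): δ = 51.13°  ·
  (2,6): δ = 33.43°  ·
  (2,7): δ = 10.76°  ✓
  (3,4): δ = 135.30°  ·
  (3,5): δ = 115.18°  ·
  (3,6): δ = 97.48°  ·
  (3,7): δ = 74.81°  ·
  (4,5): δ = 159.88°  ·
  (4,6): δ = 142.18°  ·
  (4,7): δ = 119.51°  ·
  (5,6): δ = 162.30°  ·
  (5,7): δ = 139.63°  ·
  (6,7): δ = 157.33°  ·
antipodal pairs: 2

count = 2; pairs: (1,5), (2,7)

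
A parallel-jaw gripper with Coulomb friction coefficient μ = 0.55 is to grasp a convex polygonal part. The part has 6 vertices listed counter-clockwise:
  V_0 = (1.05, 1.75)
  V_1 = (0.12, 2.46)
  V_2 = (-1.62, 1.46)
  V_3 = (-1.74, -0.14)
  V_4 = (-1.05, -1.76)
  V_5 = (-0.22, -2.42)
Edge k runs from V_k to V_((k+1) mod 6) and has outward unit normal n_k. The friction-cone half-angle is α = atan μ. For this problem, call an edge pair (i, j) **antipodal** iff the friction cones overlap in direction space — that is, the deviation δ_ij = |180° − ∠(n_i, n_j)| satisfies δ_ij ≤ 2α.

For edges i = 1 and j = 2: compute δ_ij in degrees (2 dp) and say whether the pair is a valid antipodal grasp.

δ = 124.18°, invalid

α = atan 0.55 = 28.81°;  2α = 57.62°
edge 1: e_1 = (-1.74, -1.00);  n_1 = (-0.4983, +0.8670)
edge 2: e_2 = (-0.12, -1.60);  n_2 = (-0.9972, +0.0748)
∠(n_1, n_2) = 55.82°
δ = |180° − 55.82°| = 124.18°
124.18° > 2α = 57.62°  →  invalid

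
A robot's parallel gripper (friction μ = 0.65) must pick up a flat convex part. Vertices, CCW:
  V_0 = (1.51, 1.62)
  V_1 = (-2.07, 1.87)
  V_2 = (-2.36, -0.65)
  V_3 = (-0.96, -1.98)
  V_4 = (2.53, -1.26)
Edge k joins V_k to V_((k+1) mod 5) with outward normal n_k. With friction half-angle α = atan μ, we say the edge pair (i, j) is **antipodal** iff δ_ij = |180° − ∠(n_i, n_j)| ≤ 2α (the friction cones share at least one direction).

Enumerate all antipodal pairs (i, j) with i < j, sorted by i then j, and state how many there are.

α = atan 0.65 = 33.02°;  2α = 66.05°
n_0 = (+0.0697, +0.9976)
n_1 = (-0.9934, +0.1143)
n_2 = (-0.6887, -0.7250)
n_3 = (+0.2020, -0.9794)
n_4 = (+0.9426, +0.3338)
  (0,1): δ = 92.57°  ·
  (0,2): δ = 39.54°  ✓
  (0,3): δ = 15.65°  ✓
  (0,4): δ = 113.50°  ·
  (1,2): δ = 126.97°  ·
  (1,3): δ = 71.78°  ·
  (1,4): δ = 26.07°  ✓
  (2,3): δ = 124.81°  ·
  (2,4): δ = 26.97°  ✓
  (3,4): δ = 82.15°  ·
antipodal pairs: 4

count = 4; pairs: (0,2), (0,3), (1,4), (2,4)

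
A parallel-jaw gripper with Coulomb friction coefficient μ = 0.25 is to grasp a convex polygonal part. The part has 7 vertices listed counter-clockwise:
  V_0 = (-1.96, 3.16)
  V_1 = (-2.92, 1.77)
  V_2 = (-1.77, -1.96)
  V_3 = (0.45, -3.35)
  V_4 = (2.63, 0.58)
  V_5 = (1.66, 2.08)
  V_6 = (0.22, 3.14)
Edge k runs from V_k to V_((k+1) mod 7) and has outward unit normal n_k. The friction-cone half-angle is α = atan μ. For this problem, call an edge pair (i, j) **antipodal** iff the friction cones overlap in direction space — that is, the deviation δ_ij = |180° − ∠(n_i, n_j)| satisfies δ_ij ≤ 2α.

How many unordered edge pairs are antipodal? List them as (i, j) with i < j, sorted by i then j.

α = atan 0.25 = 14.04°;  2α = 28.07°
n_0 = (-0.8228, +0.5683)
n_1 = (-0.9556, -0.2946)
n_2 = (-0.5307, -0.8476)
n_3 = (+0.8745, -0.4851)
n_4 = (+0.8397, +0.5430)
n_5 = (+0.5928, +0.8053)
n_6 = (+0.0092, +1.0000)
  (0,1): δ = 128.23°  ·
  (0,2): δ = 87.42°  ·
  (0,3): δ = 5.61°  ✓
  (0,4): δ = 67.52°  ·
  (0,5): δ = 88.27°  ·
  (0,6): δ = 124.11°  ·
  (1,2): δ = 139.19°  ·
  (1,3): δ = 46.15°  ·
  (1,4): δ = 15.75°  ✓
  (1,5): δ = 36.51°  ·
  (1,6): δ = 72.34°  ·
  (2,3): δ = 86.97°  ·
  (2,4): δ = 25.06°  ✓
  (2,5): δ = 4.31°  ✓
  (2,6): δ = 31.53°  ·
  (3,4): δ = 118.09°  ·
  (3,5): δ = 97.34°  ·
  (3,6): δ = 61.51°  ·
  (4,5): δ = 159.25°  ·
  (4,6): δ = 123.42°  ·
  (5,6): δ = 144.17°  ·
antipodal pairs: 4

count = 4; pairs: (0,3), (1,4), (2,4), (2,5)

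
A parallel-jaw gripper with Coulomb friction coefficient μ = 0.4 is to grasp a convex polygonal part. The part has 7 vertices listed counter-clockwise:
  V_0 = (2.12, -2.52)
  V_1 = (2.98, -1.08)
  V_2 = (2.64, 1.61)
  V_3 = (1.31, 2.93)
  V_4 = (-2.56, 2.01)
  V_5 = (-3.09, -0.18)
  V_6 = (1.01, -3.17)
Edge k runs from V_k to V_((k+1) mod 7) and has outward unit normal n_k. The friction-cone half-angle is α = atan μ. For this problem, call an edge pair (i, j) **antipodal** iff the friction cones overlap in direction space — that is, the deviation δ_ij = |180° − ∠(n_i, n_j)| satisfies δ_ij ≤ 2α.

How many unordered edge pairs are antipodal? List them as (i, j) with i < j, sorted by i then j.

count = 4; pairs: (0,4), (1,4), (2,5), (3,6)

α = atan 0.4 = 21.80°;  2α = 43.60°
n_0 = (+0.8585, -0.5127)
n_1 = (+0.9921, +0.1254)
n_2 = (+0.7044, +0.7098)
n_3 = (-0.2313, +0.9729)
n_4 = (-0.9719, +0.2352)
n_5 = (-0.5892, -0.8080)
n_6 = (+0.5053, -0.8629)
  (0,1): δ = 141.95°  ·
  (0,2): δ = 103.94°  ·
  (0,3): δ = 45.78°  ·
  (0,4): δ = 17.24°  ✓
  (0,5): δ = 84.74°  ·
  (0,6): δ = 151.20°  ·
  (1,2): δ = 141.99°  ·
  (1,3): δ = 83.83°  ·
  (1,4): δ = 20.81°  ✓
  (1,5): δ = 46.69°  ·
  (1,6): δ = 113.15°  ·
  (2,3): δ = 121.84°  ·
  (2,4): δ = 58.82°  ·
  (2,5): δ = 8.68°  ✓
  (2,6): δ = 75.14°  ·
  (3,4): δ = 116.98°  ·
  (3,5): δ = 49.47°  ·
  (3,6): δ = 16.98°  ✓
  (4,5): δ = 112.50°  ·
  (4,6): δ = 46.04°  ·
  (5,6): δ = 113.55°  ·
antipodal pairs: 4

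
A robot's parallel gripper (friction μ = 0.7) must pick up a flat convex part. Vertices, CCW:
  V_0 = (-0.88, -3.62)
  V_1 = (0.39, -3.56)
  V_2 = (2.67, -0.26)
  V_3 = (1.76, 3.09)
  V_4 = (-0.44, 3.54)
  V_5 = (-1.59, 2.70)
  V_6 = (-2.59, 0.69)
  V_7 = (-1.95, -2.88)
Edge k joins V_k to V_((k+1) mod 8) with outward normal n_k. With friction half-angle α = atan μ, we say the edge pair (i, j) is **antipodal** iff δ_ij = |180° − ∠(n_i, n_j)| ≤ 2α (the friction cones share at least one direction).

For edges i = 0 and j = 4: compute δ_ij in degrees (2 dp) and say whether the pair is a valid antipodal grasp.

α = atan 0.7 = 34.99°;  2α = 69.98°
edge 0: e_0 = (+1.27, +0.06);  n_0 = (+0.0472, -0.9989)
edge 4: e_4 = (-1.15, -0.84);  n_4 = (-0.5898, +0.8075)
∠(n_0, n_4) = 146.56°
δ = |180° − 146.56°| = 33.44°
33.44° ≤ 2α = 69.98°  →  valid

δ = 33.44°, valid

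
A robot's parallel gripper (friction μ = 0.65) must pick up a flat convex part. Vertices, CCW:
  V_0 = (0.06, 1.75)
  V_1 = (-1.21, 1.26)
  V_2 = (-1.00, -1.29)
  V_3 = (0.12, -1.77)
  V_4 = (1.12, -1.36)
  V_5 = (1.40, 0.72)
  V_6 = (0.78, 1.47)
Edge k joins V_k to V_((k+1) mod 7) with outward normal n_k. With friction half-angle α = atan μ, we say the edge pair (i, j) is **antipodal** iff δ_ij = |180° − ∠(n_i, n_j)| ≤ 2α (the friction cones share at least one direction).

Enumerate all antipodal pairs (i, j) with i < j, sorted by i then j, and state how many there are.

count = 9; pairs: (0,2), (0,3), (0,4), (1,4), (1,5), (1,6), (2,5), (2,6), (3,6)

α = atan 0.65 = 33.02°;  2α = 66.05°
n_0 = (-0.3600, +0.9330)
n_1 = (-0.9966, -0.0821)
n_2 = (-0.3939, -0.9191)
n_3 = (+0.3794, -0.9253)
n_4 = (+0.9911, -0.1334)
n_5 = (+0.7707, +0.6371)
n_6 = (+0.3624, +0.9320)
  (0,1): δ = 106.39°  ·
  (0,2): δ = 44.30°  ✓
  (0,3): δ = 1.20°  ✓
  (0,4): δ = 61.24°  ✓
  (0,5): δ = 108.48°  ·
  (0,6): δ = 137.65°  ·
  (1,2): δ = 117.91°  ·
  (1,3): δ = 72.41°  ·
  (1,4): δ = 12.37°  ✓
  (1,5): δ = 34.87°  ✓
  (1,6): δ = 64.04°  ✓
  (2,3): δ = 134.51°  ·
  (2,4): δ = 74.47°  ·
  (2,5): δ = 27.22°  ✓
  (2,6): δ = 1.95°  ✓
  (3,4): δ = 119.96°  ·
  (3,5): δ = 72.71°  ·
  (3,6): δ = 43.54°  ✓
  (4,5): δ = 132.75°  ·
  (4,6): δ = 103.58°  ·
  (5,6): δ = 150.83°  ·
antipodal pairs: 9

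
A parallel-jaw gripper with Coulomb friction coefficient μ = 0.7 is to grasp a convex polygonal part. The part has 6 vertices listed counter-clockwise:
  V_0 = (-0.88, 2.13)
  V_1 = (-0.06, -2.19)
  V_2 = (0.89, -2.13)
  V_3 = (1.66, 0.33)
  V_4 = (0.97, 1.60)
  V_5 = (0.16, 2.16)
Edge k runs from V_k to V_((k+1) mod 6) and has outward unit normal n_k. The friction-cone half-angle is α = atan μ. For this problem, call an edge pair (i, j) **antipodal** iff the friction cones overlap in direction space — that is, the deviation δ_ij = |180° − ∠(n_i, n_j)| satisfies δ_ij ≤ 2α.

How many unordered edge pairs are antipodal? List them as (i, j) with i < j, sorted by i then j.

count = 6; pairs: (0,2), (0,3), (0,4), (1,3), (1,4), (1,5)

α = atan 0.7 = 34.99°;  2α = 69.98°
n_0 = (-0.9825, -0.1865)
n_1 = (+0.0630, -0.9980)
n_2 = (+0.9543, -0.2987)
n_3 = (+0.8787, +0.4774)
n_4 = (+0.5687, +0.8226)
n_5 = (-0.0288, +0.9996)
  (0,1): δ = 97.13°  ·
  (0,2): δ = 28.13°  ✓
  (0,3): δ = 17.77°  ✓
  (0,4): δ = 44.59°  ✓
  (0,5): δ = 80.90°  ·
  (1,2): δ = 110.99°  ·
  (1,3): δ = 65.10°  ✓
  (1,4): δ = 38.27°  ✓
  (1,5): δ = 1.96°  ✓
  (2,3): δ = 134.10°  ·
  (2,4): δ = 107.28°  ·
  (2,5): δ = 70.97°  ·
  (3,4): δ = 153.17°  ·
  (3,5): δ = 116.86°  ·
  (4,5): δ = 143.69°  ·
antipodal pairs: 6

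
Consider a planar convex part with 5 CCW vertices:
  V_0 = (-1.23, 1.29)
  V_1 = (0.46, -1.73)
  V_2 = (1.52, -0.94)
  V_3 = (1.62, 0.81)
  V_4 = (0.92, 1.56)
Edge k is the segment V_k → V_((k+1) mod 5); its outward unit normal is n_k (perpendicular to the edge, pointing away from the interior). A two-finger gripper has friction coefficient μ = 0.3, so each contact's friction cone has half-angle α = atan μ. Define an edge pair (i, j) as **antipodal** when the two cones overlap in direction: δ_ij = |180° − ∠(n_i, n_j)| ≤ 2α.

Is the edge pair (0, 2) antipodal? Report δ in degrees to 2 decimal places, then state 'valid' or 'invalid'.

α = atan 0.3 = 16.70°;  2α = 33.40°
edge 0: e_0 = (+1.69, -3.02);  n_0 = (-0.8727, -0.4883)
edge 2: e_2 = (+0.10, +1.75);  n_2 = (+0.9984, -0.0570)
∠(n_0, n_2) = 147.50°
δ = |180° − 147.50°| = 32.50°
32.50° ≤ 2α = 33.40°  →  valid

δ = 32.50°, valid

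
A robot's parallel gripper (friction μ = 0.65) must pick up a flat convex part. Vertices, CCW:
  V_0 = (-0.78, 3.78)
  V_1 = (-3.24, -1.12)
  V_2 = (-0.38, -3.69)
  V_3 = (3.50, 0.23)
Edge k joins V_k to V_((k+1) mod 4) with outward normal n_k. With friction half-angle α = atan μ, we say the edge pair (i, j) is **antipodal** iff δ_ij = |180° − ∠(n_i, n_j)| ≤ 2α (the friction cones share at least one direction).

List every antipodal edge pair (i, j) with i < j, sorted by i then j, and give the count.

α = atan 0.65 = 33.02°;  2α = 66.05°
n_0 = (-0.8937, +0.4487)
n_1 = (-0.6684, -0.7438)
n_2 = (+0.7107, -0.7035)
n_3 = (+0.6384, +0.7697)
  (0,1): δ = 105.28°  ·
  (0,2): δ = 18.05°  ✓
  (0,3): δ = 76.98°  ·
  (1,2): δ = 92.76°  ·
  (1,3): δ = 2.27°  ✓
  (2,3): δ = 84.97°  ·
antipodal pairs: 2

count = 2; pairs: (0,2), (1,3)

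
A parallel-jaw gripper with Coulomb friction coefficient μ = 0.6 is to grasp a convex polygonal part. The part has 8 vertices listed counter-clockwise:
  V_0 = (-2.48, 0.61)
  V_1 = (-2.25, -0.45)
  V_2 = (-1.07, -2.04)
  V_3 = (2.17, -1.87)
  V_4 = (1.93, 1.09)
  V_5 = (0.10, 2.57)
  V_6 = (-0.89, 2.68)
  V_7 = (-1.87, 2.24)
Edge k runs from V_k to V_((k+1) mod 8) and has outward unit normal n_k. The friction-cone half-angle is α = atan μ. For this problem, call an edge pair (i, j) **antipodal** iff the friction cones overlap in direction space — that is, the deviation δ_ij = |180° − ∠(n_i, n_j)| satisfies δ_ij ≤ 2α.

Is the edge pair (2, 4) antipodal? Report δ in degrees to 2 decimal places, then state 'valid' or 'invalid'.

α = atan 0.6 = 30.96°;  2α = 61.93°
edge 2: e_2 = (+3.24, +0.17);  n_2 = (+0.0524, -0.9986)
edge 4: e_4 = (-1.83, +1.48);  n_4 = (+0.6288, +0.7775)
∠(n_2, n_4) = 138.03°
δ = |180° − 138.03°| = 41.97°
41.97° ≤ 2α = 61.93°  →  valid

δ = 41.97°, valid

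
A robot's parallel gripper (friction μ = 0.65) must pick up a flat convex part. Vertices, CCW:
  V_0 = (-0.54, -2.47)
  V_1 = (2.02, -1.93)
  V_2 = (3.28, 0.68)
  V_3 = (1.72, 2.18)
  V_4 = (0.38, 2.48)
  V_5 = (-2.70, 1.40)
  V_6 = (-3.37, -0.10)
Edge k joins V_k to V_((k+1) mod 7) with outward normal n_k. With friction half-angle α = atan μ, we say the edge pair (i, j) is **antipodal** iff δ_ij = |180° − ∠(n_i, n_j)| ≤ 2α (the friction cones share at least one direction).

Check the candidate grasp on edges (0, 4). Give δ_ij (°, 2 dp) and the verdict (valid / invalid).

δ = 7.41°, valid

α = atan 0.65 = 33.02°;  2α = 66.05°
edge 0: e_0 = (+2.56, +0.54);  n_0 = (+0.2064, -0.9785)
edge 4: e_4 = (-3.08, -1.08);  n_4 = (-0.3309, +0.9437)
∠(n_0, n_4) = 172.59°
δ = |180° − 172.59°| = 7.41°
7.41° ≤ 2α = 66.05°  →  valid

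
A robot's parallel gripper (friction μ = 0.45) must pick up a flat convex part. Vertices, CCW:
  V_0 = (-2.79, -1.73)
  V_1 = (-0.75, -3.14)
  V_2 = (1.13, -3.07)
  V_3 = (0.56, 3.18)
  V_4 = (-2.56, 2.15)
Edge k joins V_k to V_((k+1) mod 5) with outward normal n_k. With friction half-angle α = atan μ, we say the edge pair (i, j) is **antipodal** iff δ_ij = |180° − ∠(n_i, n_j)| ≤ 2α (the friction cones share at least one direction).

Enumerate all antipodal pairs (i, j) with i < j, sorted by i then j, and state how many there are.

α = atan 0.45 = 24.23°;  2α = 48.46°
n_0 = (-0.5686, -0.8226)
n_1 = (+0.0372, -0.9993)
n_2 = (+0.9959, +0.0908)
n_3 = (-0.3135, +0.9496)
n_4 = (-0.9982, +0.0592)
  (0,1): δ = 143.22°  ·
  (0,2): δ = 50.14°  ·
  (0,3): δ = 52.92°  ·
  (0,4): δ = 121.26°  ·
  (1,2): δ = 86.92°  ·
  (1,3): δ = 16.14°  ✓
  (1,4): δ = 84.48°  ·
  (2,3): δ = 76.94°  ·
  (2,4): δ = 8.60°  ✓
  (3,4): δ = 111.66°  ·
antipodal pairs: 2

count = 2; pairs: (1,3), (2,4)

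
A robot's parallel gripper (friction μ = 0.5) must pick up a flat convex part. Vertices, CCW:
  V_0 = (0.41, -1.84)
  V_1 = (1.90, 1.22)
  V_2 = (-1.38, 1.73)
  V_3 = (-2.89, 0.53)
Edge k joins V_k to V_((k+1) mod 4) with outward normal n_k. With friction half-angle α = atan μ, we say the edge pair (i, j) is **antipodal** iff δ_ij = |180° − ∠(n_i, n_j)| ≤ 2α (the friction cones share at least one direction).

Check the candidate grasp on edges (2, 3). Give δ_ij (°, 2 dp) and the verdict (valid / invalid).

α = atan 0.5 = 26.57°;  2α = 53.13°
edge 2: e_2 = (-1.51, -1.20);  n_2 = (-0.6222, +0.7829)
edge 3: e_3 = (+3.30, -2.37);  n_3 = (-0.5833, -0.8122)
∠(n_2, n_3) = 105.84°
δ = |180° − 105.84°| = 74.16°
74.16° > 2α = 53.13°  →  invalid

δ = 74.16°, invalid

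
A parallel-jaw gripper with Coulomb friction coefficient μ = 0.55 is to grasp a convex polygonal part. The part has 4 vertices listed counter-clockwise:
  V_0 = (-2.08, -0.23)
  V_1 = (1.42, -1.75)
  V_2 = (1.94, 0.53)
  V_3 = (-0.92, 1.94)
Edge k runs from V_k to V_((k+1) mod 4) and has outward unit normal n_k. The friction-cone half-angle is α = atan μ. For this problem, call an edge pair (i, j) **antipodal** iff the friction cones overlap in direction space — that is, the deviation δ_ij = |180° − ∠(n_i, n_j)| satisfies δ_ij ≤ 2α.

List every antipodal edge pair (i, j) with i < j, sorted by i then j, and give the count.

count = 2; pairs: (0,2), (1,3)

α = atan 0.55 = 28.81°;  2α = 57.62°
n_0 = (-0.3983, -0.9172)
n_1 = (+0.9750, -0.2224)
n_2 = (+0.4422, +0.8969)
n_3 = (-0.8819, +0.4714)
  (0,1): δ = 79.37°  ·
  (0,2): δ = 2.77°  ✓
  (0,3): δ = 85.35°  ·
  (1,2): δ = 103.40°  ·
  (1,3): δ = 15.28°  ✓
  (2,3): δ = 91.88°  ·
antipodal pairs: 2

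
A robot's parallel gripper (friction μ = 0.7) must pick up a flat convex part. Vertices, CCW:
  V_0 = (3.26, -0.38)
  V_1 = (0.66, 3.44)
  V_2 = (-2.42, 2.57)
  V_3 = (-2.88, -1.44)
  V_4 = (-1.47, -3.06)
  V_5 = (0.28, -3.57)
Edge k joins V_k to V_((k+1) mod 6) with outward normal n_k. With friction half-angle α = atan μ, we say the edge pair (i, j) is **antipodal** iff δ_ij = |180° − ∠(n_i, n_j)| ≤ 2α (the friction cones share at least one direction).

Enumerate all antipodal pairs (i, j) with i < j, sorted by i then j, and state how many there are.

α = atan 0.7 = 34.99°;  2α = 69.98°
n_0 = (+0.8267, +0.5627)
n_1 = (-0.2718, +0.9623)
n_2 = (-0.9935, +0.1140)
n_3 = (-0.7543, -0.6565)
n_4 = (-0.2798, -0.9601)
n_5 = (+0.7308, -0.6826)
  (0,1): δ = 108.47°  ·
  (0,2): δ = 40.78°  ✓
  (0,3): δ = 6.80°  ✓
  (0,4): δ = 39.51°  ✓
  (0,5): δ = 102.71°  ·
  (1,2): δ = 112.32°  ·
  (1,3): δ = 64.74°  ✓
  (1,4): δ = 32.02°  ✓
  (1,5): δ = 31.18°  ✓
  (2,3): δ = 132.42°  ·
  (2,4): δ = 99.70°  ·
  (2,5): δ = 36.51°  ✓
  (3,4): δ = 147.28°  ·
  (3,5): δ = 84.09°  ·
  (4,5): δ = 116.80°  ·
antipodal pairs: 7

count = 7; pairs: (0,2), (0,3), (0,4), (1,3), (1,4), (1,5), (2,5)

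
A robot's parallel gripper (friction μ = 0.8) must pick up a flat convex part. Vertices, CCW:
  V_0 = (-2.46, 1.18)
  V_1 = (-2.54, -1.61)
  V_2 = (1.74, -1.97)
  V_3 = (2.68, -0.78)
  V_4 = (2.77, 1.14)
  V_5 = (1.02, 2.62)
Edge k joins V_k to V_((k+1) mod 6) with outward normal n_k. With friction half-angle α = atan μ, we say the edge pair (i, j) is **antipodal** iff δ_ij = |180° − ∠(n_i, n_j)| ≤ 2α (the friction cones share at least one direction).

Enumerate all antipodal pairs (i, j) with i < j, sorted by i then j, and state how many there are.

α = atan 0.8 = 38.66°;  2α = 77.32°
n_0 = (-0.9996, +0.0287)
n_1 = (-0.0838, -0.9965)
n_2 = (+0.7847, -0.6199)
n_3 = (+0.9989, -0.0468)
n_4 = (+0.6457, +0.7636)
n_5 = (-0.3824, +0.9240)
  (0,1): δ = 93.17°  ·
  (0,2): δ = 36.66°  ✓
  (0,3): δ = 1.04°  ✓
  (0,4): δ = 51.42°  ✓
  (0,5): δ = 114.12°  ·
  (1,2): δ = 123.50°  ·
  (1,3): δ = 87.88°  ·
  (1,4): δ = 35.41°  ✓
  (1,5): δ = 27.29°  ✓
  (2,3): δ = 144.38°  ·
  (2,4): δ = 91.92°  ·
  (2,5): δ = 29.21°  ✓
  (3,4): δ = 127.54°  ·
  (3,5): δ = 64.84°  ✓
  (4,5): δ = 117.30°  ·
antipodal pairs: 7

count = 7; pairs: (0,2), (0,3), (0,4), (1,4), (1,5), (2,5), (3,5)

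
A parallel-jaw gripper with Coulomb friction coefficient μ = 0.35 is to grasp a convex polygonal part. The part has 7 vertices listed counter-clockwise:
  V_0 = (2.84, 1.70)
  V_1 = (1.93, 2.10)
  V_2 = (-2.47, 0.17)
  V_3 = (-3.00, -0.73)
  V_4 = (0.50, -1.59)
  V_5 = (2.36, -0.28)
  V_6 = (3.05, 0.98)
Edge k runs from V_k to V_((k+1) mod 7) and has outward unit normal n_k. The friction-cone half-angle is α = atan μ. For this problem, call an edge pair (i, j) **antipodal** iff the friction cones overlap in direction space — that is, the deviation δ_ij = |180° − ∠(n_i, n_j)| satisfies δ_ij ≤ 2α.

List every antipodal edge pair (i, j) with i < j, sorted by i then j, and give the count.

count = 6; pairs: (0,3), (1,3), (1,4), (1,5), (2,4), (2,5)

α = atan 0.35 = 19.29°;  2α = 38.58°
n_0 = (+0.4024, +0.9155)
n_1 = (-0.4017, +0.9158)
n_2 = (-0.8617, +0.5074)
n_3 = (-0.2386, -0.9711)
n_4 = (+0.5758, -0.8176)
n_5 = (+0.8771, -0.4803)
n_6 = (+0.9600, +0.2800)
  (0,1): δ = 132.59°  ·
  (0,2): δ = 96.76°  ·
  (0,3): δ = 9.92°  ✓
  (0,4): δ = 58.89°  ·
  (0,5): δ = 85.02°  ·
  (0,6): δ = 129.99°  ·
  (1,2): δ = 144.18°  ·
  (1,3): δ = 37.49°  ✓
  (1,4): δ = 11.47°  ✓
  (1,5): δ = 37.61°  ✓
  (1,6): δ = 82.58°  ·
  (2,3): δ = 73.31°  ·
  (2,4): δ = 24.35°  ✓
  (2,5): δ = 1.79°  ✓
  (2,6): δ = 46.75°  ·
  (3,4): δ = 131.04°  ·
  (3,5): δ = 104.90°  ·
  (3,6): δ = 59.93°  ·
  (4,5): δ = 153.86°  ·
  (4,6): δ = 108.90°  ·
  (5,6): δ = 135.03°  ·
antipodal pairs: 6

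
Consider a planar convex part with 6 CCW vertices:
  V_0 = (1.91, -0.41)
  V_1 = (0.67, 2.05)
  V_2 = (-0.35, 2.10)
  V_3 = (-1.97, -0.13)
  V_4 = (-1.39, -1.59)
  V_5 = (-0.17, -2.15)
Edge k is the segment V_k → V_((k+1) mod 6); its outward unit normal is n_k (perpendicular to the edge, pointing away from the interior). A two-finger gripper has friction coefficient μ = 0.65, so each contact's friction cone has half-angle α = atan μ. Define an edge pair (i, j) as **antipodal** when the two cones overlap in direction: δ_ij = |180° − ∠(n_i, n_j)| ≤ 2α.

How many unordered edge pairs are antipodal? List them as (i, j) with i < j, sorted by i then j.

α = atan 0.65 = 33.02°;  2α = 66.05°
n_0 = (+0.8930, +0.4501)
n_1 = (+0.0490, +0.9988)
n_2 = (-0.8090, +0.5877)
n_3 = (-0.9294, -0.3692)
n_4 = (-0.4172, -0.9088)
n_5 = (+0.6416, -0.7670)
  (0,1): δ = 119.56°  ·
  (0,2): δ = 62.75°  ✓
  (0,3): δ = 5.09°  ✓
  (0,4): δ = 38.59°  ✓
  (0,5): δ = 103.16°  ·
  (1,2): δ = 123.19°  ·
  (1,3): δ = 65.53°  ✓
  (1,4): δ = 21.85°  ✓
  (1,5): δ = 42.72°  ✓
  (2,3): δ = 122.34°  ·
  (2,4): δ = 78.66°  ·
  (2,5): δ = 14.09°  ✓
  (3,4): δ = 136.32°  ·
  (3,5): δ = 71.75°  ·
  (4,5): δ = 115.43°  ·
antipodal pairs: 7

count = 7; pairs: (0,2), (0,3), (0,4), (1,3), (1,4), (1,5), (2,5)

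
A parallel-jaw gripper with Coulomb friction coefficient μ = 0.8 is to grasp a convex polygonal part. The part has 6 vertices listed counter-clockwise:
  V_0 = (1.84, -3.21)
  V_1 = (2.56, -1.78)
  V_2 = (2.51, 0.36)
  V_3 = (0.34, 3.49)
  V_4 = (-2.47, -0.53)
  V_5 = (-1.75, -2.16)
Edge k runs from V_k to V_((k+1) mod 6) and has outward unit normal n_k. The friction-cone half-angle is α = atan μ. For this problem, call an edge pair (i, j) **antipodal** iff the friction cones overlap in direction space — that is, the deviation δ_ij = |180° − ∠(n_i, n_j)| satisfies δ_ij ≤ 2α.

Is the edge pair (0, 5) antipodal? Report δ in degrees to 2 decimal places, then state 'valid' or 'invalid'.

α = atan 0.8 = 38.66°;  2α = 77.32°
edge 0: e_0 = (+0.72, +1.43);  n_0 = (+0.8932, -0.4497)
edge 5: e_5 = (+3.59, -1.05);  n_5 = (-0.2807, -0.9598)
∠(n_0, n_5) = 79.58°
δ = |180° − 79.58°| = 100.42°
100.42° > 2α = 77.32°  →  invalid

δ = 100.42°, invalid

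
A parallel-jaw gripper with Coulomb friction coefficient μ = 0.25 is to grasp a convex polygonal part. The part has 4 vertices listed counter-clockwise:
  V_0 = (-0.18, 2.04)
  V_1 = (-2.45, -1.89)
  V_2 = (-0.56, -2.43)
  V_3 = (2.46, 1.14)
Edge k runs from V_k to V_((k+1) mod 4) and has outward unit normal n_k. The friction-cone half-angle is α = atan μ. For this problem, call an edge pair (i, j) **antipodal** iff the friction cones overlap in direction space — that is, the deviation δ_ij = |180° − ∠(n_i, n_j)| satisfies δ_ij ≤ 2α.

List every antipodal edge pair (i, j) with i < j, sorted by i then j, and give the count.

α = atan 0.25 = 14.04°;  2α = 28.07°
n_0 = (-0.8659, +0.5002)
n_1 = (-0.2747, -0.9615)
n_2 = (+0.7635, -0.6458)
n_3 = (+0.3227, +0.9465)
  (0,1): δ = 75.93°  ·
  (0,2): δ = 10.22°  ✓
  (0,3): δ = 101.19°  ·
  (1,2): δ = 114.28°  ·
  (1,3): δ = 2.88°  ✓
  (2,3): δ = 68.60°  ·
antipodal pairs: 2

count = 2; pairs: (0,2), (1,3)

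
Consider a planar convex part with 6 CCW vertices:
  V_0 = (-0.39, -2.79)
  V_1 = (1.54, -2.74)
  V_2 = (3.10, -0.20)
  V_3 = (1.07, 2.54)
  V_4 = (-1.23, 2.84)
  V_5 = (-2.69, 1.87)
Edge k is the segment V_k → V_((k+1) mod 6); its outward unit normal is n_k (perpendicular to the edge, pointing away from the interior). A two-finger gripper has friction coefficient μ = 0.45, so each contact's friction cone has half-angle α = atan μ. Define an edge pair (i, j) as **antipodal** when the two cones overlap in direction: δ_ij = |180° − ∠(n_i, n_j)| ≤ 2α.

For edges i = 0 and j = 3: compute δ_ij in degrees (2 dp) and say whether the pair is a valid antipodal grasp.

δ = 8.92°, valid

α = atan 0.45 = 24.23°;  2α = 48.46°
edge 0: e_0 = (+1.93, +0.05);  n_0 = (+0.0259, -0.9997)
edge 3: e_3 = (-2.30, +0.30);  n_3 = (+0.1293, +0.9916)
∠(n_0, n_3) = 171.08°
δ = |180° − 171.08°| = 8.92°
8.92° ≤ 2α = 48.46°  →  valid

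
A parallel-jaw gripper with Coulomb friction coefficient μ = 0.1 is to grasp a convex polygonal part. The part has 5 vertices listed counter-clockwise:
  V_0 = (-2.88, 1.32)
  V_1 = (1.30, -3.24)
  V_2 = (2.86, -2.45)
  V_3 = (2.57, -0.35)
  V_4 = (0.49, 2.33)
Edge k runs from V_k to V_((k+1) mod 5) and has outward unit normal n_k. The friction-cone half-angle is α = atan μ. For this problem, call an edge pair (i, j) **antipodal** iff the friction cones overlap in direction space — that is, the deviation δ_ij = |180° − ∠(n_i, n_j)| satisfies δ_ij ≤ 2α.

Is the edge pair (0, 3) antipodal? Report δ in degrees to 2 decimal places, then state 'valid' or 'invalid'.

δ = 4.69°, valid

α = atan 0.1 = 5.71°;  2α = 11.42°
edge 0: e_0 = (+4.18, -4.56);  n_0 = (-0.7372, -0.6757)
edge 3: e_3 = (-2.08, +2.68);  n_3 = (+0.7900, +0.6131)
∠(n_0, n_3) = 175.31°
δ = |180° − 175.31°| = 4.69°
4.69° ≤ 2α = 11.42°  →  valid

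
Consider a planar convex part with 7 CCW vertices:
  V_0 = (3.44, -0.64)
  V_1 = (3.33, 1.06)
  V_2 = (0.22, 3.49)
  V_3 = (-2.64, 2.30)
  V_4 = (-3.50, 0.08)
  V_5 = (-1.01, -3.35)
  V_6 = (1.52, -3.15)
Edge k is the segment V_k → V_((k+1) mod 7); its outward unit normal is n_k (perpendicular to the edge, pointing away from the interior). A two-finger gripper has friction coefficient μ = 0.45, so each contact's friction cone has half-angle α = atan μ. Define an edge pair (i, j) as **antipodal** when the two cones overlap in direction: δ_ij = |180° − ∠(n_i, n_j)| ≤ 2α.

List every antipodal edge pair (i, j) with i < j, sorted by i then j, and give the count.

count = 7; pairs: (0,3), (0,4), (1,4), (1,5), (2,5), (2,6), (3,6)

α = atan 0.45 = 24.23°;  2α = 48.46°
n_0 = (+0.9979, +0.0646)
n_1 = (+0.6157, +0.7880)
n_2 = (-0.3842, +0.9233)
n_3 = (-0.9325, +0.3612)
n_4 = (-0.8092, -0.5875)
n_5 = (+0.0788, -0.9969)
n_6 = (+0.7943, -0.6076)
  (0,1): δ = 131.70°  ·
  (0,2): δ = 71.11°  ·
  (0,3): δ = 24.88°  ✓
  (0,4): δ = 32.28°  ✓
  (0,5): δ = 90.82°  ·
  (0,6): δ = 138.88°  ·
  (1,2): δ = 119.41°  ·
  (1,3): δ = 73.17°  ·
  (1,4): δ = 16.02°  ✓
  (1,5): δ = 42.52°  ✓
  (1,6): δ = 90.59°  ·
  (2,3): δ = 133.77°  ·
  (2,4): δ = 76.61°  ·
  (2,5): δ = 18.07°  ✓
  (2,6): δ = 29.99°  ✓
  (3,4): δ = 122.85°  ·
  (3,5): δ = 64.30°  ·
  (3,6): δ = 16.24°  ✓
  (4,5): δ = 121.46°  ·
  (4,6): δ = 73.39°  ·
  (5,6): δ = 131.93°  ·
antipodal pairs: 7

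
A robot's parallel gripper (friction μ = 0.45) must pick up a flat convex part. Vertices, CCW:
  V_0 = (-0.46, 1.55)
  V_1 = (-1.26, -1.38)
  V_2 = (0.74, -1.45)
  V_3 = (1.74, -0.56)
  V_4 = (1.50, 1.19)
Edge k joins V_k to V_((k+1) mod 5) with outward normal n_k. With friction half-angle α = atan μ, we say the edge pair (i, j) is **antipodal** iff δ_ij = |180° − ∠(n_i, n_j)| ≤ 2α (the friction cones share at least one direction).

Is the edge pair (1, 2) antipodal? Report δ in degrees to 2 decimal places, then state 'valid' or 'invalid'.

α = atan 0.45 = 24.23°;  2α = 48.46°
edge 1: e_1 = (+2.00, -0.07);  n_1 = (-0.0350, -0.9994)
edge 2: e_2 = (+1.00, +0.89);  n_2 = (+0.6648, -0.7470)
∠(n_1, n_2) = 43.67°
δ = |180° − 43.67°| = 136.33°
136.33° > 2α = 48.46°  →  invalid

δ = 136.33°, invalid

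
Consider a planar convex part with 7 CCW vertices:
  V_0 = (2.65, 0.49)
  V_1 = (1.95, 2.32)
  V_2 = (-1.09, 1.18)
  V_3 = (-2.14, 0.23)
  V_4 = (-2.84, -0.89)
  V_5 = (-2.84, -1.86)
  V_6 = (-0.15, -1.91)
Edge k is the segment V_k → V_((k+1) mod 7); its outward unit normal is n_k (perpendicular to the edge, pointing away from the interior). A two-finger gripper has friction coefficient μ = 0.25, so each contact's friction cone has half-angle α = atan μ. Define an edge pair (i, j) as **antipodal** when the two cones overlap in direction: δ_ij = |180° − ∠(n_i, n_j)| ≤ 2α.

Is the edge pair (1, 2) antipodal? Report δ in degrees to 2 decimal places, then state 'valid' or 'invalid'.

δ = 158.42°, invalid

α = atan 0.25 = 14.04°;  2α = 28.07°
edge 1: e_1 = (-3.04, -1.14);  n_1 = (-0.3511, +0.9363)
edge 2: e_2 = (-1.05, -0.95);  n_2 = (-0.6709, +0.7415)
∠(n_1, n_2) = 21.58°
δ = |180° − 21.58°| = 158.42°
158.42° > 2α = 28.07°  →  invalid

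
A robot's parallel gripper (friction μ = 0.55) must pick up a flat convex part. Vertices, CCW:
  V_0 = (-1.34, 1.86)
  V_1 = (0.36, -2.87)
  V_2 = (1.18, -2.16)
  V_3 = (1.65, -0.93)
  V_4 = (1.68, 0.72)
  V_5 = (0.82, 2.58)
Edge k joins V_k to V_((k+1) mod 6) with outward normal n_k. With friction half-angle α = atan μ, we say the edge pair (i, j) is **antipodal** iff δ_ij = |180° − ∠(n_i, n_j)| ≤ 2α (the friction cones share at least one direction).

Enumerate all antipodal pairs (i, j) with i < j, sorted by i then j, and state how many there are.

α = atan 0.55 = 28.81°;  2α = 57.62°
n_0 = (-0.9411, -0.3382)
n_1 = (+0.6546, -0.7560)
n_2 = (+0.9341, -0.3569)
n_3 = (+0.9998, -0.0182)
n_4 = (+0.9077, +0.4197)
n_5 = (-0.3162, +0.9487)
  (0,1): δ = 68.88°  ·
  (0,2): δ = 40.68°  ✓
  (0,3): δ = 20.81°  ✓
  (0,4): δ = 5.05°  ✓
  (0,5): δ = 88.67°  ·
  (1,2): δ = 151.80°  ·
  (1,3): δ = 131.93°  ·
  (1,4): δ = 106.07°  ·
  (1,5): δ = 22.45°  ✓
  (2,3): δ = 160.13°  ·
  (2,4): δ = 134.27°  ·
  (2,5): δ = 50.65°  ✓
  (3,4): δ = 154.14°  ·
  (3,5): δ = 70.52°  ·
  (4,5): δ = 96.38°  ·
antipodal pairs: 5

count = 5; pairs: (0,2), (0,3), (0,4), (1,5), (2,5)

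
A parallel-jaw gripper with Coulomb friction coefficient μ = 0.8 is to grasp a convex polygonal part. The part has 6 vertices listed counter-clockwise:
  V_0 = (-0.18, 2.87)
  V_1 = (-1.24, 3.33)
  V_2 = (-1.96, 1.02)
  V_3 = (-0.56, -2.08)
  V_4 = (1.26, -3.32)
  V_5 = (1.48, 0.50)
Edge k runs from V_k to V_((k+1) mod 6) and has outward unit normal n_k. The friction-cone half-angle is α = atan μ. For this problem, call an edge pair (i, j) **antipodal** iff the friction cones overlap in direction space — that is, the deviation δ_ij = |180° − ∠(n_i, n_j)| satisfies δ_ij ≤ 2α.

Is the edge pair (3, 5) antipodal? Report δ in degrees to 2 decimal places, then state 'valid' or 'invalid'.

α = atan 0.8 = 38.66°;  2α = 77.32°
edge 3: e_3 = (+1.82, -1.24);  n_3 = (-0.5631, -0.8264)
edge 5: e_5 = (-1.66, +2.37);  n_5 = (+0.8191, +0.5737)
∠(n_3, n_5) = 159.28°
δ = |180° − 159.28°| = 20.72°
20.72° ≤ 2α = 77.32°  →  valid

δ = 20.72°, valid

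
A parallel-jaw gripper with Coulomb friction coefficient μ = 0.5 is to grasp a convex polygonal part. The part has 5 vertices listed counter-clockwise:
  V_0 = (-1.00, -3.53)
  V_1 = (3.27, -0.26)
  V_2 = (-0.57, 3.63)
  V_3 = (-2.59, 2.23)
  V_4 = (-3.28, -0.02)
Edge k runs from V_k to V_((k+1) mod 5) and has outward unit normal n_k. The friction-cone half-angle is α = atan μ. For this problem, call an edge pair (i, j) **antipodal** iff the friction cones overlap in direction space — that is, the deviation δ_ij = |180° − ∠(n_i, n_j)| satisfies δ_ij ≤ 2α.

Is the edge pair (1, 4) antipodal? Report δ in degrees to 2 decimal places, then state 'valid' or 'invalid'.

δ = 11.62°, valid

α = atan 0.5 = 26.57°;  2α = 53.13°
edge 1: e_1 = (-3.84, +3.89);  n_1 = (+0.7117, +0.7025)
edge 4: e_4 = (+2.28, -3.51);  n_4 = (-0.8386, -0.5447)
∠(n_1, n_4) = 168.38°
δ = |180° − 168.38°| = 11.62°
11.62° ≤ 2α = 53.13°  →  valid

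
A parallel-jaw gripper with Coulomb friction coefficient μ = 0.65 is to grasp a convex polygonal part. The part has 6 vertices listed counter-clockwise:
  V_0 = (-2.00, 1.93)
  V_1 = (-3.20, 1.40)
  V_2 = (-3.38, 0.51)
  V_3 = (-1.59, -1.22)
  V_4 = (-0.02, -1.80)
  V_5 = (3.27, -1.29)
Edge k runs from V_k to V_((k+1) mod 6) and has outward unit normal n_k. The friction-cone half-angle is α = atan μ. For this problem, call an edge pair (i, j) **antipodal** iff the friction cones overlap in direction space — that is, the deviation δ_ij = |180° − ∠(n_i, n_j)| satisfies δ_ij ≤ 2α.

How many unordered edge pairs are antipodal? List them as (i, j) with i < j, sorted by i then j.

count = 5; pairs: (0,3), (0,4), (2,5), (3,5), (4,5)

α = atan 0.65 = 33.02°;  2α = 66.05°
n_0 = (-0.4040, +0.9148)
n_1 = (-0.9802, +0.1982)
n_2 = (-0.6950, -0.7191)
n_3 = (-0.3465, -0.9380)
n_4 = (+0.1532, -0.9882)
n_5 = (+0.5214, +0.8533)
  (0,1): δ = 125.26°  ·
  (0,2): δ = 67.85°  ·
  (0,3): δ = 44.11°  ✓
  (0,4): δ = 15.02°  ✓
  (0,5): δ = 124.75°  ·
  (1,2): δ = 122.59°  ·
  (1,3): δ = 98.84°  ·
  (1,4): δ = 69.75°  ·
  (1,5): δ = 70.01°  ·
  (2,3): δ = 156.25°  ·
  (2,4): δ = 127.16°  ·
  (2,5): δ = 12.60°  ✓
  (3,4): δ = 150.91°  ·
  (3,5): δ = 11.15°  ✓
  (4,5): δ = 40.24°  ✓
antipodal pairs: 5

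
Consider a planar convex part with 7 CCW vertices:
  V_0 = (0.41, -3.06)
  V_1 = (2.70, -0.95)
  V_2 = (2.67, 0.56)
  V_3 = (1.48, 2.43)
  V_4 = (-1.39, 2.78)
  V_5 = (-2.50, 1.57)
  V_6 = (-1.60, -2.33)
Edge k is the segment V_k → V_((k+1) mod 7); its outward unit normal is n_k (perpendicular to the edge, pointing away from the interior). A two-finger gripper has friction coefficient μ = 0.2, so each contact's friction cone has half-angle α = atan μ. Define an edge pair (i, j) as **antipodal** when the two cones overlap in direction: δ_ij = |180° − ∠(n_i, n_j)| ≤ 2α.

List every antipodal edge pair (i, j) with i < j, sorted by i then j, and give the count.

α = atan 0.2 = 11.31°;  2α = 22.62°
n_0 = (+0.6776, -0.7354)
n_1 = (+0.9998, +0.0199)
n_2 = (+0.8437, +0.5369)
n_3 = (+0.1211, +0.9926)
n_4 = (-0.7369, +0.6760)
n_5 = (-0.9744, -0.2249)
n_6 = (-0.3414, -0.9399)
  (0,1): δ = 131.52°  ·
  (0,2): δ = 100.19°  ·
  (0,3): δ = 49.61°  ·
  (0,4): δ = 4.81°  ✓
  (0,5): δ = 60.34°  ·
  (0,6): δ = 117.38°  ·
  (1,2): δ = 148.67°  ·
  (1,3): δ = 98.09°  ·
  (1,4): δ = 43.67°  ·
  (1,5): δ = 11.86°  ✓
  (1,6): δ = 68.90°  ·
  (2,3): δ = 129.42°  ·
  (2,4): δ = 75.00°  ·
  (2,5): δ = 19.48°  ✓
  (2,6): δ = 37.57°  ·
  (3,4): δ = 125.58°  ·
  (3,5): δ = 70.05°  ·
  (3,6): δ = 13.01°  ✓
  (4,5): δ = 124.47°  ·
  (4,6): δ = 67.43°  ·
  (5,6): δ = 122.95°  ·
antipodal pairs: 4

count = 4; pairs: (0,4), (1,5), (2,5), (3,6)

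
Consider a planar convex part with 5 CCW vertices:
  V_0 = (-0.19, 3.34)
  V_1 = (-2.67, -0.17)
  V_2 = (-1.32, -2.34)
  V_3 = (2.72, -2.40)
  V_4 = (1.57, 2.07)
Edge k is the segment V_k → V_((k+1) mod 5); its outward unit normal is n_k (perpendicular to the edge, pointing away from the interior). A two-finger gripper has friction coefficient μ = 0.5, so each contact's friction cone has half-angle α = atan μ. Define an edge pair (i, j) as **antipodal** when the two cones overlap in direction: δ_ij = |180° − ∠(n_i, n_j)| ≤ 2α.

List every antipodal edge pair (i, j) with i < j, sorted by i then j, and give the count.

α = atan 0.5 = 26.57°;  2α = 53.13°
n_0 = (-0.8167, +0.5770)
n_1 = (-0.8491, -0.5282)
n_2 = (-0.0148, -0.9999)
n_3 = (+0.9685, +0.2492)
n_4 = (+0.5852, +0.8109)
  (0,1): δ = 112.87°  ·
  (0,2): δ = 55.61°  ·
  (0,3): δ = 49.67°  ✓
  (0,4): δ = 89.43°  ·
  (1,2): δ = 122.74°  ·
  (1,3): δ = 17.46°  ✓
  (1,4): δ = 22.30°  ✓
  (2,3): δ = 74.72°  ·
  (2,4): δ = 34.96°  ✓
  (3,4): δ = 140.24°  ·
antipodal pairs: 4

count = 4; pairs: (0,3), (1,3), (1,4), (2,4)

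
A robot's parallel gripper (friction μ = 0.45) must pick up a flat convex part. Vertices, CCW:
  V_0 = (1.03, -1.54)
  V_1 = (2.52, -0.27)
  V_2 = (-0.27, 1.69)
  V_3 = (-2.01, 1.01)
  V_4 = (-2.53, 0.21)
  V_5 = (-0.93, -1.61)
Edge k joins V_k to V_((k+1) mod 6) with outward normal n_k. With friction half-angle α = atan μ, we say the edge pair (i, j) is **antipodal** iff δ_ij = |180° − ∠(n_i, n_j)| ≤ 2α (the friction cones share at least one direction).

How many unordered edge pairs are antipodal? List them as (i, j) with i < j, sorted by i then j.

α = atan 0.45 = 24.23°;  2α = 48.46°
n_0 = (+0.6487, -0.7611)
n_1 = (+0.5748, +0.8183)
n_2 = (-0.3640, +0.9314)
n_3 = (-0.8384, +0.5450)
n_4 = (-0.7510, -0.6603)
n_5 = (+0.0357, -0.9994)
  (0,1): δ = 75.53°  ·
  (0,2): δ = 19.10°  ✓
  (0,3): δ = 16.53°  ✓
  (0,4): δ = 90.88°  ·
  (0,5): δ = 141.60°  ·
  (1,2): δ = 123.57°  ·
  (1,3): δ = 87.94°  ·
  (1,4): δ = 13.59°  ✓
  (1,5): δ = 37.13°  ✓
  (2,3): δ = 144.37°  ·
  (2,4): δ = 70.03°  ·
  (2,5): δ = 19.30°  ✓
  (3,4): δ = 105.66°  ·
  (3,5): δ = 54.93°  ·
  (4,5): δ = 129.27°  ·
antipodal pairs: 5

count = 5; pairs: (0,2), (0,3), (1,4), (1,5), (2,5)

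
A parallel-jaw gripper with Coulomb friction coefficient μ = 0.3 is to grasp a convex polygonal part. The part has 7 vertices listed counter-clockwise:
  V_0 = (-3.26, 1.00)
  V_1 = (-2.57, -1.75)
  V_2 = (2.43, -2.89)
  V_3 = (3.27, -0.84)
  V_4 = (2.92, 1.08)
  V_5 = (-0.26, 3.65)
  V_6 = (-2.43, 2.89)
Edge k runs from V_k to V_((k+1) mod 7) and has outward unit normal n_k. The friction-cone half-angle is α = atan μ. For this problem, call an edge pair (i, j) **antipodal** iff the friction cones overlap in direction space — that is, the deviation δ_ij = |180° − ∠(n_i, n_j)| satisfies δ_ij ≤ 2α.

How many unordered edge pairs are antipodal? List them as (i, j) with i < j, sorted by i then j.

count = 4; pairs: (0,3), (1,4), (1,5), (2,6)

α = atan 0.3 = 16.70°;  2α = 33.40°
n_0 = (-0.9699, -0.2434)
n_1 = (-0.2223, -0.9750)
n_2 = (+0.9253, -0.3792)
n_3 = (+0.9838, +0.1793)
n_4 = (+0.6286, +0.7778)
n_5 = (-0.3305, +0.9438)
n_6 = (-0.9156, +0.4021)
  (0,1): δ = 116.93°  ·
  (0,2): δ = 36.37°  ·
  (0,3): δ = 3.75°  ✓
  (0,4): δ = 36.97°  ·
  (0,5): δ = 95.22°  ·
  (0,6): δ = 142.21°  ·
  (1,2): δ = 99.44°  ·
  (1,3): δ = 66.83°  ·
  (1,4): δ = 26.10°  ✓
  (1,5): δ = 32.15°  ✓
  (1,6): δ = 79.14°  ·
  (2,3): δ = 147.39°  ·
  (2,4): δ = 106.66°  ·
  (2,5): δ = 48.42°  ·
  (2,6): δ = 1.43°  ✓
  (3,4): δ = 139.28°  ·
  (3,5): δ = 81.03°  ·
  (3,6): δ = 34.04°  ·
  (4,5): δ = 121.75°  ·
  (4,6): δ = 74.76°  ·
  (5,6): δ = 133.01°  ·
antipodal pairs: 4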